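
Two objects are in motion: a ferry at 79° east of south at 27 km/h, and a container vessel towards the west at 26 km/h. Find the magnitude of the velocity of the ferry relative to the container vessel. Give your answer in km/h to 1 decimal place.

52.8 km/h

Taking east as x and north as y: ferry velocity = (26.504, -5.152) km/h; container vessel velocity = (-26.000, 0.000) km/h.
Velocity of ferry relative to container vessel = (26.504, -5.152) − (-26.000, 0.000) = (52.504, -5.152) km/h.
Magnitude = |(52.504, -5.152)| = 52.756 km/h.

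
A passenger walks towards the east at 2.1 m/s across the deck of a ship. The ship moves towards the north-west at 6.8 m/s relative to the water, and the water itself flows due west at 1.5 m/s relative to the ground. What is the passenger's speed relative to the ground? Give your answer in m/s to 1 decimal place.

6.4 m/s

In east/north components (m/s): passenger relative to ship = (2.100, 0.000); ship relative to water = (-4.808, 4.808); water relative to ground = (-1.500, 0.000).
Sum = (-4.208, 4.808) m/s.
Speed = |(-4.208, 4.808)| = 6.390 m/s.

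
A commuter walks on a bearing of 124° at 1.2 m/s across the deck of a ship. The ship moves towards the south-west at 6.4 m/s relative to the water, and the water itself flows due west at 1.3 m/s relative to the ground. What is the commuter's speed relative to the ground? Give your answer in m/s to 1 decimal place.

7.1 m/s

In east/north components (m/s): commuter relative to ship = (0.995, -0.671); ship relative to water = (-4.525, -4.525); water relative to ground = (-1.300, 0.000).
Sum = (-4.831, -5.197) m/s.
Speed = |(-4.831, -5.197)| = 7.095 m/s.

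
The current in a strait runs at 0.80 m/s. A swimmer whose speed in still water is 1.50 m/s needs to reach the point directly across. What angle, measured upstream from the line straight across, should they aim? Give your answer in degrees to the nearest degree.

32°

To cancel the current, the upstream component of the swimmer's velocity must equal the flow: 1.50 sin θ = 0.80.
sin θ = 0.80 / 1.50 = 0.5333.
θ = arcsin(0.5333) = 32.231°.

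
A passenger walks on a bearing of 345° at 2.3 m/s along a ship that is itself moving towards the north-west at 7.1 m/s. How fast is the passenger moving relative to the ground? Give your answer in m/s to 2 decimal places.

Taking east as x and north as y: ship velocity = (-5.020, 5.020) m/s; passenger velocity relative to ship = (-0.595, 2.222) m/s.
Velocity relative to ground = (-5.020, 5.020) + (-0.595, 2.222) = (-5.616, 7.242) m/s.
Speed = |(-5.616, 7.242)| = 9.164 m/s.

9.16 m/s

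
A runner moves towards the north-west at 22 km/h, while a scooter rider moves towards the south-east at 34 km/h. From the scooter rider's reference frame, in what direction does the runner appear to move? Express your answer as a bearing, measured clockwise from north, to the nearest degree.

Taking east as x and north as y: runner velocity = (-15.556, 15.556) km/h; scooter rider velocity = (24.042, -24.042) km/h.
Velocity of runner relative to scooter rider = (-15.556, 15.556) − (24.042, -24.042) = (-39.598, 39.598) km/h.
Bearing = atan2(-39.60, 39.60) = 315.00° clockwise from north.

315°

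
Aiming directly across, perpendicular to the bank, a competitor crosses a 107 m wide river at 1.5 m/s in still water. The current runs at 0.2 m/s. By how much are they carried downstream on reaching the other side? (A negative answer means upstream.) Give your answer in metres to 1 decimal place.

Perpendicular speed = 1.500 m/s; crossing time = 107 / 1.500 = 71.333 s.
Net downstream speed = 0.200 m/s.
Drift = 0.200 × 71.333 = 14.267 m (downstream).

14.3 m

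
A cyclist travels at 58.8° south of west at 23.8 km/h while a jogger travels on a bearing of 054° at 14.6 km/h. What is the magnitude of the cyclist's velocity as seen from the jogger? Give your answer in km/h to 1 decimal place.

37.7 km/h

Taking east as x and north as y: cyclist velocity = (-12.329, -20.358) km/h; jogger velocity = (11.812, 8.582) km/h.
Velocity of cyclist relative to jogger = (-12.329, -20.358) − (11.812, 8.582) = (-24.141, -28.939) km/h.
Magnitude = |(-24.141, -28.939)| = 37.686 km/h.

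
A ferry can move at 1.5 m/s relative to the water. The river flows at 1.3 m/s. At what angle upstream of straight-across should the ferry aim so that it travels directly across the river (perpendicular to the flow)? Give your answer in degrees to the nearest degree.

60°

To cancel the current, the upstream component of the ferry's velocity must equal the flow: 1.5 sin θ = 1.3.
sin θ = 1.3 / 1.5 = 0.8667.
θ = arcsin(0.8667) = 60.074°.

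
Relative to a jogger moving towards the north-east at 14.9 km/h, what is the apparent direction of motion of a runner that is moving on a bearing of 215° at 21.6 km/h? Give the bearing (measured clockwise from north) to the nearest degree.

Taking east as x and north as y: runner velocity = (-12.389, -17.694) km/h; jogger velocity = (10.536, 10.536) km/h.
Velocity of runner relative to jogger = (-12.389, -17.694) − (10.536, 10.536) = (-22.925, -28.230) km/h.
Bearing = atan2(-22.93, -28.23) = 219.08° clockwise from north.

219°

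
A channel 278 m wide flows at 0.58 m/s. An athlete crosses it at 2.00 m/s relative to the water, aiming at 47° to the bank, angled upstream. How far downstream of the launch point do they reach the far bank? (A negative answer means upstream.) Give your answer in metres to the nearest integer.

-149 m

Perpendicular speed = 1.463 m/s; crossing time = 278 / 1.463 = 190.059 s.
Net downstream speed = -0.784 m/s.
Drift = -0.784 × 190.059 = -149.005 m (upstream).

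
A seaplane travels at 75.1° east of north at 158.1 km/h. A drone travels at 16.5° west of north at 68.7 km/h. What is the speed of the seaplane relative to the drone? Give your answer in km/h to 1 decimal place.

Taking east as x and north as y: seaplane velocity = (152.784, 40.653) km/h; drone velocity = (-19.512, 65.871) km/h.
Velocity of seaplane relative to drone = (152.784, 40.653) − (-19.512, 65.871) = (172.296, -25.218) km/h.
Magnitude = |(172.296, -25.218)| = 174.132 km/h.

174.1 km/h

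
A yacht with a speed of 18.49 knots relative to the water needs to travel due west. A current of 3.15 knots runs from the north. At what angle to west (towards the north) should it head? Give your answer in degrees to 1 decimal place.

The current pushes perpendicular to the desired track; the heading must have a component into the current equal to 3.15 knots: 18.49 sin θ = 3.15.
sin θ = 0.1704, so θ = 9.809°.

9.8°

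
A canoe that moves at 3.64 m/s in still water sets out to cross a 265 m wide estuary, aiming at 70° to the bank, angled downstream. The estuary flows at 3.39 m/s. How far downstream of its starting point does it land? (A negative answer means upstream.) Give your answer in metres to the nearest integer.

Perpendicular speed = 3.420 m/s; crossing time = 265 / 3.420 = 77.474 s.
Net downstream speed = 4.635 m/s.
Drift = 4.635 × 77.474 = 359.091 m (downstream).

359 m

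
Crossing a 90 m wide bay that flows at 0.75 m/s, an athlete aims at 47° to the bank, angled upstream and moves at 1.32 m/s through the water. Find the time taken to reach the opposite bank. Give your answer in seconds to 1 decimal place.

The component of the athlete's velocity perpendicular to the bank is 1.32 × sin 47° = 0.965 m/s.
Only the cross-stream component determines the crossing time; the current contributes nothing perpendicular to the bank.
Time = 90 / 0.965 = 93.227 s.

93.2 s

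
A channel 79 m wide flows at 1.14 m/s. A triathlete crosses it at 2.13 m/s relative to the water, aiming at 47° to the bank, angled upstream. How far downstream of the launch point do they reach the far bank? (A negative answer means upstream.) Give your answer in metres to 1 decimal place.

Perpendicular speed = 1.558 m/s; crossing time = 79 / 1.558 = 50.713 s.
Net downstream speed = -0.313 m/s.
Drift = -0.313 × 50.713 = -15.856 m (upstream).

-15.9 m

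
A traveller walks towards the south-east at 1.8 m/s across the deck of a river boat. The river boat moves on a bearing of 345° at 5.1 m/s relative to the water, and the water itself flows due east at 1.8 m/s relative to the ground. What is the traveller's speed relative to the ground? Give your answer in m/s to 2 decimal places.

4.05 m/s

In east/north components (m/s): traveller relative to river boat = (1.273, -1.273); river boat relative to water = (-1.320, 4.926); water relative to ground = (1.800, 0.000).
Sum = (1.753, 3.653) m/s.
Speed = |(1.753, 3.653)| = 4.052 m/s.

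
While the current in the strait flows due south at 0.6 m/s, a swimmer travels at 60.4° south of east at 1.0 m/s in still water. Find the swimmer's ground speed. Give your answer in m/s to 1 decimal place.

Taking east as x and north as y: velocity relative to the water = (0.494, -0.869) m/s; the water relative to ground = (0.000, -0.600) m/s.
Velocity relative to ground = (0.494, -0.869) + (0.000, -0.600) = (0.494, -1.469) m/s.
Speed = |(0.494, -1.469)| = 1.550 m/s.

1.6 m/s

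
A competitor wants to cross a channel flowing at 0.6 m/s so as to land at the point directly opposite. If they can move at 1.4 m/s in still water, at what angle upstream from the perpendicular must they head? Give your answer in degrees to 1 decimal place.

To cancel the current, the upstream component of the competitor's velocity must equal the flow: 1.4 sin θ = 0.6.
sin θ = 0.6 / 1.4 = 0.4286.
θ = arcsin(0.4286) = 25.377°.

25.4°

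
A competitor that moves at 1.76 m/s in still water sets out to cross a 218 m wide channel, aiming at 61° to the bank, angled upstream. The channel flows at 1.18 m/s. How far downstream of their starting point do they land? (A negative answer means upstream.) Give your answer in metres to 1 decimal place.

Perpendicular speed = 1.539 m/s; crossing time = 218 / 1.539 = 141.620 s.
Net downstream speed = 0.327 m/s.
Drift = 0.327 × 141.620 = 46.272 m (downstream).

46.3 m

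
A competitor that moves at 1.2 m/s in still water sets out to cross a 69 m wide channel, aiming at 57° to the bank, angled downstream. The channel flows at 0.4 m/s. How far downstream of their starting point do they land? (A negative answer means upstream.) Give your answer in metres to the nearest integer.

Perpendicular speed = 1.006 m/s; crossing time = 69 / 1.006 = 68.561 s.
Net downstream speed = 1.054 m/s.
Drift = 1.054 × 68.561 = 72.233 m (downstream).

72 m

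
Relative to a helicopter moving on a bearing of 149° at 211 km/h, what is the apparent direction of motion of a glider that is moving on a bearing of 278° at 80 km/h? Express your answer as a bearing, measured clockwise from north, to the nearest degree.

316°

Taking east as x and north as y: glider velocity = (-79.221, 11.134) km/h; helicopter velocity = (108.673, -180.862) km/h.
Velocity of glider relative to helicopter = (-79.221, 11.134) − (108.673, -180.862) = (-187.894, 191.996) km/h.
Bearing = atan2(-187.89, 192.00) = 315.62° clockwise from north.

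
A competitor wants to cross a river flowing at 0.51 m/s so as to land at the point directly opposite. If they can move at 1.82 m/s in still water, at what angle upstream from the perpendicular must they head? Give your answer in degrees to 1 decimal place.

To cancel the current, the upstream component of the competitor's velocity must equal the flow: 1.82 sin θ = 0.51.
sin θ = 0.51 / 1.82 = 0.2802.
θ = arcsin(0.2802) = 16.273°.

16.3°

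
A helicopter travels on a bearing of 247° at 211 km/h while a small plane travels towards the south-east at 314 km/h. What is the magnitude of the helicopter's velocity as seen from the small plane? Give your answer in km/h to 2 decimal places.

Taking east as x and north as y: helicopter velocity = (-194.227, -82.444) km/h; small plane velocity = (222.032, -222.032) km/h.
Velocity of helicopter relative to small plane = (-194.227, -82.444) − (222.032, -222.032) = (-416.258, 139.587) km/h.
Magnitude = |(-416.258, 139.587)| = 439.039 km/h.

439.04 km/h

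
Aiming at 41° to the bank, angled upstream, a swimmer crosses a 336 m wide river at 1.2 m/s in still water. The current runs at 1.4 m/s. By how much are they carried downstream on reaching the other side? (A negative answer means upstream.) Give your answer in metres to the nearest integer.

Perpendicular speed = 0.787 m/s; crossing time = 336 / 0.787 = 426.791 s.
Net downstream speed = 0.494 m/s.
Drift = 0.494 × 426.791 = 210.983 m (downstream).

211 m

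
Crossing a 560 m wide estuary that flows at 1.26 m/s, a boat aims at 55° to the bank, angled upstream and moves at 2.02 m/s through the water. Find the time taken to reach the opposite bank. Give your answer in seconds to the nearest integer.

338 s

The component of the boat's velocity perpendicular to the bank is 2.02 × sin 55° = 1.655 m/s.
Only the cross-stream component determines the crossing time; the current contributes nothing perpendicular to the bank.
Time = 560 / 1.655 = 338.433 s.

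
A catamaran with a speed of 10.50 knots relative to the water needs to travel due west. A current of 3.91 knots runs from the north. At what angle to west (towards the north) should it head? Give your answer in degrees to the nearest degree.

22°

The current pushes perpendicular to the desired track; the heading must have a component into the current equal to 3.91 knots: 10.50 sin θ = 3.91.
sin θ = 0.3724, so θ = 21.863°.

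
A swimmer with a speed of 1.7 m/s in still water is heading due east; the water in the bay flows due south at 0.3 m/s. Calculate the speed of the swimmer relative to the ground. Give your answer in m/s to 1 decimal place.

1.7 m/s

Taking east as x and north as y: velocity relative to the water = (1.700, 0.000) m/s; the water relative to ground = (0.000, -0.300) m/s.
Velocity relative to ground = (1.700, 0.000) + (0.000, -0.300) = (1.700, -0.300) m/s.
Speed = |(1.700, -0.300)| = 1.726 m/s.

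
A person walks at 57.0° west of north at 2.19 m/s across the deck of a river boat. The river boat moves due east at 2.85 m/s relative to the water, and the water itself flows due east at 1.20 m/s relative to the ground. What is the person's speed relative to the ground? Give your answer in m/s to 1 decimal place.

In east/north components (m/s): person relative to river boat = (-1.837, 1.193); river boat relative to water = (2.850, 0.000); water relative to ground = (1.200, 0.000).
Sum = (2.213, 1.193) m/s.
Speed = |(2.213, 1.193)| = 2.514 m/s.

2.5 m/s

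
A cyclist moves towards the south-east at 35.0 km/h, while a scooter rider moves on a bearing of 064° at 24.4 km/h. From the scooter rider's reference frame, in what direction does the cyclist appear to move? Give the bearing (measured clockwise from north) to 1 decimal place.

175.5°

Taking east as x and north as y: cyclist velocity = (24.749, -24.749) km/h; scooter rider velocity = (21.931, 10.696) km/h.
Velocity of cyclist relative to scooter rider = (24.749, -24.749) − (21.931, 10.696) = (2.818, -35.445) km/h.
Bearing = atan2(2.82, -35.44) = 175.45° clockwise from north.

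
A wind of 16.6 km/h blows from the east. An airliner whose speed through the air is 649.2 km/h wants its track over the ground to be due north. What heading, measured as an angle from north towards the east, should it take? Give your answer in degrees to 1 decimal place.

1.5°

The wind pushes perpendicular to the desired track; the heading must have a component into the wind equal to 16.6 km/h: 649.2 sin θ = 16.6.
sin θ = 0.0256, so θ = 1.465°.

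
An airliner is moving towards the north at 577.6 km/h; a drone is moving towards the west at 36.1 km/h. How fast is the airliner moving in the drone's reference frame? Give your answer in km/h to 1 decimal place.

578.7 km/h

Taking east as x and north as y: airliner velocity = (0.000, 577.600) km/h; drone velocity = (-36.100, 0.000) km/h.
Velocity of airliner relative to drone = (0.000, 577.600) − (-36.100, 0.000) = (36.100, 577.600) km/h.
Magnitude = |(36.100, 577.600)| = 578.727 km/h.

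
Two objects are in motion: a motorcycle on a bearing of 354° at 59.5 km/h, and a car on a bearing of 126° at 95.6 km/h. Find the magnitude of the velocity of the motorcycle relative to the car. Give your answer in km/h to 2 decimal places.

Taking east as x and north as y: motorcycle velocity = (-6.219, 59.174) km/h; car velocity = (77.342, -56.192) km/h.
Velocity of motorcycle relative to car = (-6.219, 59.174) − (77.342, -56.192) = (-83.561, 115.366) km/h.
Magnitude = |(-83.561, 115.366)| = 142.450 km/h.

142.45 km/h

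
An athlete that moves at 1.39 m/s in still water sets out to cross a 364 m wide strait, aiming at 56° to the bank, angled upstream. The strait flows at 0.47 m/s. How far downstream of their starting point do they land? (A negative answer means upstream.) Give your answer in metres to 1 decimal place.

-97.1 m

Perpendicular speed = 1.152 m/s; crossing time = 364 / 1.152 = 315.873 s.
Net downstream speed = -0.307 m/s.
Drift = -0.307 × 315.873 = -97.061 m (upstream).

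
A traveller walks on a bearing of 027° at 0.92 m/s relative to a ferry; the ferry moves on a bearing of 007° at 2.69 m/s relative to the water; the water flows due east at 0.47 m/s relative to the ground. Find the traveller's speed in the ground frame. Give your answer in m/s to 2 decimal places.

3.70 m/s

In east/north components (m/s): traveller relative to ferry = (0.418, 0.820); ferry relative to water = (0.328, 2.670); water relative to ground = (0.470, 0.000).
Sum = (1.215, 3.490) m/s.
Speed = |(1.215, 3.490)| = 3.695 m/s.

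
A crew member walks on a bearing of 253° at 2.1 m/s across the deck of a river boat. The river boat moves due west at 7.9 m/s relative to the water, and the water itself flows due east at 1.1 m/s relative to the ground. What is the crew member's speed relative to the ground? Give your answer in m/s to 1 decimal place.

In east/north components (m/s): crew member relative to river boat = (-2.008, -0.614); river boat relative to water = (-7.900, 0.000); water relative to ground = (1.100, 0.000).
Sum = (-8.808, -0.614) m/s.
Speed = |(-8.808, -0.614)| = 8.830 m/s.

8.8 m/s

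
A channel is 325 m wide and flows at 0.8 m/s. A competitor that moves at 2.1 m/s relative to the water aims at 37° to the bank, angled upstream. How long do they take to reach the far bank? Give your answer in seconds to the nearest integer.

The component of the competitor's velocity perpendicular to the bank is 2.1 × sin 37° = 1.264 m/s.
Only the cross-stream component determines the crossing time; the current contributes nothing perpendicular to the bank.
Time = 325 / 1.264 = 257.159 s.

257 s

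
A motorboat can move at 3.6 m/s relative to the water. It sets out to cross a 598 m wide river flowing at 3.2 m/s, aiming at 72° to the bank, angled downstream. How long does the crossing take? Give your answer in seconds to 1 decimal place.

174.7 s

The component of the motorboat's velocity perpendicular to the bank is 3.6 × sin 72° = 3.424 m/s.
The current is parallel to the bank, so it does not affect the crossing time.
Time = 598 / 3.424 = 174.660 s.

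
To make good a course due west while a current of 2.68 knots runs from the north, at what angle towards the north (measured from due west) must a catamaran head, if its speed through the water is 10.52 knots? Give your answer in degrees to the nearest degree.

The current pushes perpendicular to the desired track; the heading must have a component into the current equal to 2.68 knots: 10.52 sin θ = 2.68.
sin θ = 0.2548, so θ = 14.759°.

15°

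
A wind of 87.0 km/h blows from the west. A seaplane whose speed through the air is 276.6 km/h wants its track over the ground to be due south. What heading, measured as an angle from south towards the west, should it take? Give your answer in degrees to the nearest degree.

18°

The wind pushes perpendicular to the desired track; the heading must have a component into the wind equal to 87.0 km/h: 276.6 sin θ = 87.0.
sin θ = 0.3145, so θ = 18.333°.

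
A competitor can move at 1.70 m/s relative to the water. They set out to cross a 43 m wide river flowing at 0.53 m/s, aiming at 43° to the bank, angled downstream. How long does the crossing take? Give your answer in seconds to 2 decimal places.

37.09 s

The component of the competitor's velocity perpendicular to the bank is 1.70 × sin 43° = 1.159 m/s.
The current is parallel to the bank, so it does not affect the crossing time.
Time = 43 / 1.159 = 37.088 s.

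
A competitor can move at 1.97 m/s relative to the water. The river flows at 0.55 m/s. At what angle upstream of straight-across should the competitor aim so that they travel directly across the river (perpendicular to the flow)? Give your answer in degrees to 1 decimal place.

16.2°

To cancel the current, the upstream component of the competitor's velocity must equal the flow: 1.97 sin θ = 0.55.
sin θ = 0.55 / 1.97 = 0.2792.
θ = arcsin(0.2792) = 16.212°.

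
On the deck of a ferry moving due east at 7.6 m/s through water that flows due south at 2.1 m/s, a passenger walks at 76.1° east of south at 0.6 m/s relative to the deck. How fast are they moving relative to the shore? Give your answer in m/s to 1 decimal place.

In east/north components (m/s): passenger relative to ferry = (0.582, -0.144); ferry relative to water = (7.600, 0.000); water relative to ground = (0.000, -2.100).
Sum = (8.182, -2.244) m/s.
Speed = |(8.182, -2.244)| = 8.485 m/s.

8.5 m/s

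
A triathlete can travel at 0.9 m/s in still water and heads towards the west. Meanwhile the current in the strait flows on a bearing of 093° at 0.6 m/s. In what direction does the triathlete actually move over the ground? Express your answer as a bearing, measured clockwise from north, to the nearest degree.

264°

Taking east as x and north as y: velocity relative to the water = (-0.900, 0.000) m/s; the water relative to ground = (0.599, -0.031) m/s.
Velocity relative to ground = (-0.900, 0.000) + (0.599, -0.031) = (-0.301, -0.031) m/s.
Bearing = atan2(-0.30, -0.03) = 264.04° clockwise from north.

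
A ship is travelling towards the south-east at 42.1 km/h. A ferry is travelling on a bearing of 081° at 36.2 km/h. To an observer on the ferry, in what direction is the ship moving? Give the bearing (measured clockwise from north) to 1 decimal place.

Taking east as x and north as y: ship velocity = (29.769, -29.769) km/h; ferry velocity = (35.754, 5.663) km/h.
Velocity of ship relative to ferry = (29.769, -29.769) − (35.754, 5.663) = (-5.985, -35.432) km/h.
Bearing = atan2(-5.99, -35.43) = 189.59° clockwise from north.

189.6°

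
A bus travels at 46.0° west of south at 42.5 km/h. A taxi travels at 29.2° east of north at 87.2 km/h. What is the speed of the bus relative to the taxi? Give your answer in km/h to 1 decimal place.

128.5 km/h

Taking east as x and north as y: bus velocity = (-30.572, -29.523) km/h; taxi velocity = (42.541, 76.119) km/h.
Velocity of bus relative to taxi = (-30.572, -29.523) − (42.541, 76.119) = (-73.113, -105.642) km/h.
Magnitude = |(-73.113, -105.642)| = 128.475 km/h.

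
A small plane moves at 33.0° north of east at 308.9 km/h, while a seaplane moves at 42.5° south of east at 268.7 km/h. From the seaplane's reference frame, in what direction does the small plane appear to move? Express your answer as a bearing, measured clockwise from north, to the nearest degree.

010°

Taking east as x and north as y: small plane velocity = (259.065, 168.239) km/h; seaplane velocity = (198.106, -181.531) km/h.
Velocity of small plane relative to seaplane = (259.065, 168.239) − (198.106, -181.531) = (60.959, 349.770) km/h.
Bearing = atan2(60.96, 349.77) = 9.89° clockwise from north.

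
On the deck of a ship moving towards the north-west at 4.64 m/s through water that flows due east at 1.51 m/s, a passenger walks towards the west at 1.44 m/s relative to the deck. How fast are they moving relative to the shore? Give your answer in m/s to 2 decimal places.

4.59 m/s

In east/north components (m/s): passenger relative to ship = (-1.440, 0.000); ship relative to water = (-3.281, 3.281); water relative to ground = (1.510, 0.000).
Sum = (-3.211, 3.281) m/s.
Speed = |(-3.211, 3.281)| = 4.591 m/s.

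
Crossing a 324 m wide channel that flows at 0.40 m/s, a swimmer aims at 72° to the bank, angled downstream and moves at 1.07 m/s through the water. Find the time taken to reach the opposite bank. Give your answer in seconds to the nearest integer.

The component of the swimmer's velocity perpendicular to the bank is 1.07 × sin 72° = 1.018 m/s.
Only the cross-stream component determines the crossing time; the current contributes nothing perpendicular to the bank.
Time = 324 / 1.018 = 318.387 s.

318 s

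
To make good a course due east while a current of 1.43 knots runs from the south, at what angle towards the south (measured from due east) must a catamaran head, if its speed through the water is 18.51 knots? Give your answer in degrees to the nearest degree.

4°

The current pushes perpendicular to the desired track; the heading must have a component into the current equal to 1.43 knots: 18.51 sin θ = 1.43.
sin θ = 0.0773, so θ = 4.431°.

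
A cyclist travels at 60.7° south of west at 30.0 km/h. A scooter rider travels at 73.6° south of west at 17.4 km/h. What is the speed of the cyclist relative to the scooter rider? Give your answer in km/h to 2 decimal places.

13.61 km/h

Taking east as x and north as y: cyclist velocity = (-14.681, -26.162) km/h; scooter rider velocity = (-4.913, -16.692) km/h.
Velocity of cyclist relative to scooter rider = (-14.681, -26.162) − (-4.913, -16.692) = (-9.769, -9.470) km/h.
Magnitude = |(-9.769, -9.470)| = 13.605 km/h.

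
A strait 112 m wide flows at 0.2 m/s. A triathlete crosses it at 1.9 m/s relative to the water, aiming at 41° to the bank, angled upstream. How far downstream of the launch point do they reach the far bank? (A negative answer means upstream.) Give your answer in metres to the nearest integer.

Perpendicular speed = 1.247 m/s; crossing time = 112 / 1.247 = 89.851 s.
Net downstream speed = -1.234 m/s.
Drift = -1.234 × 89.851 = -110.871 m (upstream).

-111 m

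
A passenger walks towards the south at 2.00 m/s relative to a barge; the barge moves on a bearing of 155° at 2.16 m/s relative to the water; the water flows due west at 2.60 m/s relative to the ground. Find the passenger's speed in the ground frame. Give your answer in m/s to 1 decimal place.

4.3 m/s

In east/north components (m/s): passenger relative to barge = (0.000, -2.000); barge relative to water = (0.913, -1.958); water relative to ground = (-2.600, 0.000).
Sum = (-1.687, -3.958) m/s.
Speed = |(-1.687, -3.958)| = 4.302 m/s.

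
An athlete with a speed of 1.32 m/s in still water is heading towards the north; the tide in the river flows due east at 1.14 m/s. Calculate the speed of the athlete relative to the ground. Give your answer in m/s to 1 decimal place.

1.7 m/s

Taking east as x and north as y: velocity relative to the water = (0.000, 1.320) m/s; the water relative to ground = (1.140, 0.000) m/s.
Velocity relative to ground = (0.000, 1.320) + (1.140, 0.000) = (1.140, 1.320) m/s.
Speed = |(1.140, 1.320)| = 1.744 m/s.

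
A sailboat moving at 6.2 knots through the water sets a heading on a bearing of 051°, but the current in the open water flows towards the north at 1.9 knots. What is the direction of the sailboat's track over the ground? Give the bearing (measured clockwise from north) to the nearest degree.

Taking east as x and north as y: velocity relative to the water = (4.818, 3.902) knots; the water relative to ground = (0.000, 1.900) knots.
Velocity relative to ground = (4.818, 3.902) + (0.000, 1.900) = (4.818, 5.802) knots.
Bearing = atan2(4.82, 5.80) = 39.71° clockwise from north.

040°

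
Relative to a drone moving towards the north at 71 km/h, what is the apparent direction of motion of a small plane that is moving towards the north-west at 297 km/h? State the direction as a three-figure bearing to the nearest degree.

Taking east as x and north as y: small plane velocity = (-210.011, 210.011) km/h; drone velocity = (0.000, 71.000) km/h.
Velocity of small plane relative to drone = (-210.011, 210.011) − (0.000, 71.000) = (-210.011, 139.011) km/h.
Bearing = atan2(-210.01, 139.01) = 303.50° clockwise from north.

304°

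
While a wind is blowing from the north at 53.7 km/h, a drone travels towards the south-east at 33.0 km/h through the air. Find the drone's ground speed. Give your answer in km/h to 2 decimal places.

Taking east as x and north as y: velocity relative to the air = (23.335, -23.335) km/h; the air relative to ground = (0.000, -53.700) km/h.
Velocity relative to ground = (23.335, -23.335) + (0.000, -53.700) = (23.335, -77.035) km/h.
Speed = |(23.335, -77.035)| = 80.491 km/h.

80.49 km/h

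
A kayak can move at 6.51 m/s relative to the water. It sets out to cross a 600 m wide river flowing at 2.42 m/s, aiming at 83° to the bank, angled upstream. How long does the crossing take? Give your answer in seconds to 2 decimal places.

92.86 s

The component of the kayak's velocity perpendicular to the bank is 6.51 × sin 83° = 6.461 m/s.
The current is parallel to the bank, so it does not affect the crossing time.
Time = 600 / 6.461 = 92.858 s.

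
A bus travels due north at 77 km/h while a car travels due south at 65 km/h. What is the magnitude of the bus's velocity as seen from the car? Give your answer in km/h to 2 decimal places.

Taking east as x and north as y: bus velocity = (0.000, 77.000) km/h; car velocity = (0.000, -65.000) km/h.
Velocity of bus relative to car = (0.000, 77.000) − (0.000, -65.000) = (0.000, 142.000) km/h.
Magnitude = |(0.000, 142.000)| = 142.000 km/h.

142.00 km/h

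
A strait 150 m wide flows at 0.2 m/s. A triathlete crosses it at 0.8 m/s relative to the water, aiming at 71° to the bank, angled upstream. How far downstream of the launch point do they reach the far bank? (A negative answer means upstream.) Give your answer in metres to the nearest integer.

Perpendicular speed = 0.756 m/s; crossing time = 150 / 0.756 = 198.304 s.
Net downstream speed = -0.060 m/s.
Drift = -0.060 × 198.304 = -11.988 m (upstream).

-12 m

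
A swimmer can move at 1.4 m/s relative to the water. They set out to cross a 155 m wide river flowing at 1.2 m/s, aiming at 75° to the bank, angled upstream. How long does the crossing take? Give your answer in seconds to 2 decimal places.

114.62 s

The component of the swimmer's velocity perpendicular to the bank is 1.4 × sin 75° = 1.352 m/s.
The current is parallel to the bank, so it does not affect the crossing time.
Time = 155 / 1.352 = 114.620 s.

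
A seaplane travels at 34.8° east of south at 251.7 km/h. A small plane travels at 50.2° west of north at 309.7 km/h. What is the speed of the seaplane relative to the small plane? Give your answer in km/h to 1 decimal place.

Taking east as x and north as y: seaplane velocity = (143.649, -206.683) km/h; small plane velocity = (-237.937, 198.242) km/h.
Velocity of seaplane relative to small plane = (143.649, -206.683) − (-237.937, 198.242) = (381.586, -404.925) km/h.
Magnitude = |(381.586, -404.925)| = 556.392 km/h.

556.4 km/h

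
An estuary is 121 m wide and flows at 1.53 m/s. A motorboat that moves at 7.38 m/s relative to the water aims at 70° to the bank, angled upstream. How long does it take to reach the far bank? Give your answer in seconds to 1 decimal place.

The component of the motorboat's velocity perpendicular to the bank is 7.38 × sin 70° = 6.935 m/s.
The current is parallel to the bank, so it does not affect the crossing time.
Time = 121 / 6.935 = 17.448 s.

17.4 s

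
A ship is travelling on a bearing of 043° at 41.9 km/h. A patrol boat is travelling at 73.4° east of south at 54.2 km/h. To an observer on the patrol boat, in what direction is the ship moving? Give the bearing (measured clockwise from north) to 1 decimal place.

333.1°

Taking east as x and north as y: ship velocity = (28.576, 30.644) km/h; patrol boat velocity = (51.941, -15.484) km/h.
Velocity of ship relative to patrol boat = (28.576, 30.644) − (51.941, -15.484) = (-23.365, 46.128) km/h.
Bearing = atan2(-23.37, 46.13) = 333.14° clockwise from north.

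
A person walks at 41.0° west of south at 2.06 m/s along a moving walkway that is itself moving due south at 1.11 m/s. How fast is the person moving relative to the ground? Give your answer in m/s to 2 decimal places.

Taking east as x and north as y: moving walkway velocity = (0.000, -1.110) m/s; person velocity relative to moving walkway = (-1.351, -1.555) m/s.
Velocity relative to ground = (0.000, -1.110) + (-1.351, -1.555) = (-1.351, -2.665) m/s.
Speed = |(-1.351, -2.665)| = 2.988 m/s.

2.99 m/s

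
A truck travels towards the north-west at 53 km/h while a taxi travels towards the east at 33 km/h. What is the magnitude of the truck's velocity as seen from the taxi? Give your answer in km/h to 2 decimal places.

Taking east as x and north as y: truck velocity = (-37.477, 37.477) km/h; taxi velocity = (33.000, 0.000) km/h.
Velocity of truck relative to taxi = (-37.477, 37.477) − (33.000, 0.000) = (-70.477, 37.477) km/h.
Magnitude = |(-70.477, 37.477)| = 79.821 km/h.

79.82 km/h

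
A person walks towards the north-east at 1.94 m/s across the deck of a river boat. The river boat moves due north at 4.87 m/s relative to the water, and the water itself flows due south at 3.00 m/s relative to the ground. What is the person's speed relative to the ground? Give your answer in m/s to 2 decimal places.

In east/north components (m/s): person relative to river boat = (1.372, 1.372); river boat relative to water = (0.000, 4.870); water relative to ground = (0.000, -3.000).
Sum = (1.372, 3.242) m/s.
Speed = |(1.372, 3.242)| = 3.520 m/s.

3.52 m/s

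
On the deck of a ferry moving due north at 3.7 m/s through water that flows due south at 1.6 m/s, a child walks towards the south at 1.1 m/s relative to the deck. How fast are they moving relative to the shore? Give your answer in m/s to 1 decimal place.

1.0 m/s

In east/north components (m/s): child relative to ferry = (0.000, -1.100); ferry relative to water = (0.000, 3.700); water relative to ground = (0.000, -1.600).
Sum = (0.000, 1.000) m/s.
Speed = |(0.000, 1.000)| = 1.000 m/s.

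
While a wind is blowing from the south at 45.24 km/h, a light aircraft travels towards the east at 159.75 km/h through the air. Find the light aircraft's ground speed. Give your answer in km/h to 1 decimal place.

Taking east as x and north as y: velocity relative to the air = (159.750, 0.000) km/h; the air relative to ground = (0.000, 45.240) km/h.
Velocity relative to ground = (159.750, 0.000) + (0.000, 45.240) = (159.750, 45.240) km/h.
Speed = |(159.750, 45.240)| = 166.032 km/h.

166.0 km/h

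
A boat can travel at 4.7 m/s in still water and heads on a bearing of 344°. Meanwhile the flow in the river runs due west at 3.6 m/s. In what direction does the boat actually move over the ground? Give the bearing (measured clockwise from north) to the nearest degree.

Taking east as x and north as y: velocity relative to the water = (-1.295, 4.518) m/s; the water relative to ground = (-3.600, 0.000) m/s.
Velocity relative to ground = (-1.295, 4.518) + (-3.600, 0.000) = (-4.895, 4.518) m/s.
Bearing = atan2(-4.90, 4.52) = 312.70° clockwise from north.

313°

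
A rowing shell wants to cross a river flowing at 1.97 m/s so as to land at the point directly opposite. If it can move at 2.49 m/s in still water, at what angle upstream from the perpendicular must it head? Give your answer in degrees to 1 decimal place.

52.3°

To cancel the current, the upstream component of the rowing shell's velocity must equal the flow: 2.49 sin θ = 1.97.
sin θ = 1.97 / 2.49 = 0.7912.
θ = arcsin(0.7912) = 52.294°.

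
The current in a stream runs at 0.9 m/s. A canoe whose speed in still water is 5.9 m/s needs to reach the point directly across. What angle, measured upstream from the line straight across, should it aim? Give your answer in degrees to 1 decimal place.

To cancel the current, the upstream component of the canoe's velocity must equal the flow: 5.9 sin θ = 0.9.
sin θ = 0.9 / 5.9 = 0.1525.
θ = arcsin(0.1525) = 8.774°.

8.8°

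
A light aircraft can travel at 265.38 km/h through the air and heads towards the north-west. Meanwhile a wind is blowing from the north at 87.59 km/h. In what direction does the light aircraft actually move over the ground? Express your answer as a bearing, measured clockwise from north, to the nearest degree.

298°

Taking east as x and north as y: velocity relative to the air = (-187.652, 187.652) km/h; the air relative to ground = (0.000, -87.590) km/h.
Velocity relative to ground = (-187.652, 187.652) + (0.000, -87.590) = (-187.652, 100.062) km/h.
Bearing = atan2(-187.65, 100.06) = 298.07° clockwise from north.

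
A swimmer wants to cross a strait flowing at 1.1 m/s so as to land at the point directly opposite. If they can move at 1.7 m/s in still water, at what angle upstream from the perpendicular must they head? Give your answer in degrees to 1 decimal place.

40.3°

To cancel the current, the upstream component of the swimmer's velocity must equal the flow: 1.7 sin θ = 1.1.
sin θ = 1.1 / 1.7 = 0.6471.
θ = arcsin(0.6471) = 40.320°.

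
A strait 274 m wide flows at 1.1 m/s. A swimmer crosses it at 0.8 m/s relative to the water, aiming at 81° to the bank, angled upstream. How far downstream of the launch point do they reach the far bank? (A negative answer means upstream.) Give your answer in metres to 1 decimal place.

Perpendicular speed = 0.790 m/s; crossing time = 274 / 0.790 = 346.769 s.
Net downstream speed = 0.975 m/s.
Drift = 0.975 × 346.769 = 338.049 m (downstream).

338.0 m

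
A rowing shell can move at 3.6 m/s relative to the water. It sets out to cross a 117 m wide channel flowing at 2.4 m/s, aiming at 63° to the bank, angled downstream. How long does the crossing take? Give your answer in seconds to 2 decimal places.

36.48 s

The component of the rowing shell's velocity perpendicular to the bank is 3.6 × sin 63° = 3.208 m/s.
Only the cross-stream component determines the crossing time; the current contributes nothing perpendicular to the bank.
Time = 117 / 3.208 = 36.476 s.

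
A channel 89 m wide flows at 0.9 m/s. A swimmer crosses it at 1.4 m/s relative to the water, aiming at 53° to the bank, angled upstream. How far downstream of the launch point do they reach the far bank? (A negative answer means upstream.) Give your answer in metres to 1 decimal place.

4.6 m

Perpendicular speed = 1.118 m/s; crossing time = 89 / 1.118 = 79.600 s.
Net downstream speed = 0.057 m/s.
Drift = 0.057 × 79.600 = 4.574 m (downstream).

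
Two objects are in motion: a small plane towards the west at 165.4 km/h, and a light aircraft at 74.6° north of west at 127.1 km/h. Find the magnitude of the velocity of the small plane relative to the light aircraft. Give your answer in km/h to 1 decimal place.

Taking east as x and north as y: small plane velocity = (-165.400, 0.000) km/h; light aircraft velocity = (-33.752, 122.537) km/h.
Velocity of small plane relative to light aircraft = (-165.400, 0.000) − (-33.752, 122.537) = (-131.648, -122.537) km/h.
Magnitude = |(-131.648, -122.537)| = 179.851 km/h.

179.9 km/h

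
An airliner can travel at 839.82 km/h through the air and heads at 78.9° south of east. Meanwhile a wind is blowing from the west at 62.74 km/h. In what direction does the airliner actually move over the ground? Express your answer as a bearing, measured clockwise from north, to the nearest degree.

165°

Taking east as x and north as y: velocity relative to the air = (161.684, -824.109) km/h; the air relative to ground = (62.740, 0.000) km/h.
Velocity relative to ground = (161.684, -824.109) + (62.740, 0.000) = (224.424, -824.109) km/h.
Bearing = atan2(224.42, -824.11) = 164.77° clockwise from north.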